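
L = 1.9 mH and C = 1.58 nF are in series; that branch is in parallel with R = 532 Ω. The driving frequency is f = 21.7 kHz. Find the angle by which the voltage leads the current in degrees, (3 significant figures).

ω = 2πf = 136300 rad/s
X_L = ωL = 259 Ω
X_C = 1/(ωC) = 4640 Ω
Branch 1: Z₁ = R = 532 Ω
Branch 2 (series LC): Z₂ = j(X_L − X_C) = −j4380 Ω
Parallel: Z = Z₁Z₂/(Z₁+Z₂), |Z| = 528 Ω, ∠Z = -6.92°

-6.92°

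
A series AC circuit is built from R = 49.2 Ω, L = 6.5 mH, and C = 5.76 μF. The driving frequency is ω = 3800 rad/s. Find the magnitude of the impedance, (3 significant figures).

53.5 Ω

X_L = ωL = 24.7 Ω
X_C = 1/(ωC) = 45.7 Ω
Net reactance X = X_L − X_C = -21.0 Ω
Z = 49.2 − j21.0 Ω
|Z| = √(49.2² + 21.0²) = 53.5 Ω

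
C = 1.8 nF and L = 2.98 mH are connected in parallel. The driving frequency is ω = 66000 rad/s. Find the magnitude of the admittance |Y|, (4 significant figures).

4.966 mS

X_L = ωL = 196.7 Ω
X_C = 1/(ωC) = 8418 Ω
Parallel: admittances add. Y = 1/(jωL) + jωC
Y = (0 − j0.004966) S
|Y| = 0.004966 S → |Z| = 1/|Y| = 201.4 Ω, ∠Z = −∠Y = 90.00°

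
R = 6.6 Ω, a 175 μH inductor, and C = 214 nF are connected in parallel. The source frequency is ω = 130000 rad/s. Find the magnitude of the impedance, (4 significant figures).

X_L = ωL = 22.75 Ω
X_C = 1/(ωC) = 35.95 Ω
Parallel: admittances add. Y = 1/R + 1/(jωL) + jωC
Y = (0.1515 − j0.01614) S
|Y| = 0.1524 S → |Z| = 1/|Y| = 6.563 Ω, ∠Z = −∠Y = 6.079°

6.563 Ω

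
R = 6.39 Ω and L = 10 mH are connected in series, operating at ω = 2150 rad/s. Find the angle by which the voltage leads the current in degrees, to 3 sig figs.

X_L = ωL = 21.5 Ω
Z = 6.39 + j21.5 Ω
|Z| = √(6.39² + 21.5²) = 22.4 Ω
∠Z = arctan(21.5/6.39) = 73.4°

73.4°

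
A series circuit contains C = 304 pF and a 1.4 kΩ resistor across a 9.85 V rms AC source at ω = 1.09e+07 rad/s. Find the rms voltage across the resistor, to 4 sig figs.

X_C = 1/(ωC) = 301.8 Ω
Z = 1400 − j301.8 Ω
|Z| = √(1400² + 301.8²) = 1432 Ω
I = V/|Z| = 6.878 mA
V_R = I·|Z_R| = 0.006878 × 1400 = 9.629 V

9.629 V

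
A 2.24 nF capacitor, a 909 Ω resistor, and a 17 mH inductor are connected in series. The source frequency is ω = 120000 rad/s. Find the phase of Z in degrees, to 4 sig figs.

-61.59°

X_L = ωL = 2040 Ω
X_C = 1/(ωC) = 3720 Ω
Net reactance X = X_L − X_C = -1680 Ω
Z = 909.0 − j1680 Ω
|Z| = √(909.0² + 1680²) = 1910 Ω
∠Z = arctan(-1680/909.0) = -61.59°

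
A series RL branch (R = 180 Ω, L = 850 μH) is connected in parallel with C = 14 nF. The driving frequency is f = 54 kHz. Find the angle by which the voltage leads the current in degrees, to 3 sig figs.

-55.4°

ω = 2πf = 339300 rad/s
X_L = ωL = 288 Ω
X_C = 1/(ωC) = 211 Ω
Branch 1 (R+jX_L): Z₁ = 180 + j288 Ω, |Z₁| = 340 Ω
Branch 2 (−jX_C): Z₂ = −j211 Ω
Parallel: Z = Z₁Z₂/(Z₁+Z₂), |Z| = 365 Ω, ∠Z = -55.4°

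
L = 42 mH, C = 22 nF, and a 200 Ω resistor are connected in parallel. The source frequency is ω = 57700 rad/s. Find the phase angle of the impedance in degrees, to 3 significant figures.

-9.72°

X_L = ωL = 2420 Ω
X_C = 1/(ωC) = 788 Ω
Parallel: admittances add. Y = 1/R + 1/(jωL) + jωC
Y = (0.00500 + j0.000857) S
|Y| = 0.00507 S → |Z| = 1/|Y| = 197 Ω, ∠Z = −∠Y = -9.72°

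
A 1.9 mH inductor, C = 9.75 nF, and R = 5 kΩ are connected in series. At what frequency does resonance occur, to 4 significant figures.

36.98 kHz

ω₀ = 1/√(LC) = 1/√(0.0019 × 9.75e-09) = 232300 rad/s
f₀ = ω₀/(2π) = 36.98 kHz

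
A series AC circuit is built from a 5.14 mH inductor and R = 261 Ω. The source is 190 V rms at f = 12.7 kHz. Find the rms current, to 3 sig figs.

391 mA

ω = 2πf = 79800 rad/s
X_L = ωL = 410 Ω
Z = 261 + j410 Ω
|Z| = √(261² + 410²) = 486 Ω
I = V/|Z| = 190/486 = 391 mA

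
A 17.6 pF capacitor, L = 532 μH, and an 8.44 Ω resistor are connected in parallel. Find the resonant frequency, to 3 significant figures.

1.64 MHz

ω₀ = 1/√(LC) = 1/√(0.000532 × 1.76e-11) = 1.033e+07 rad/s
f₀ = ω₀/(2π) = 1.64 MHz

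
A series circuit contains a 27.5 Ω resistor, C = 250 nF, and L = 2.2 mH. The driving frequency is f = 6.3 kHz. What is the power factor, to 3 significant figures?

0.892

ω = 2πf = 39580 rad/s
X_L = ωL = 87.1 Ω
X_C = 1/(ωC) = 101 Ω
Net reactance X = X_L − X_C = -14.0 Ω
Z = 27.5 − j14.0 Ω
|Z| = √(27.5² + 14.0²) = 30.8 Ω
∠Z = arctan(-14.0/27.5) = -26.9°
cos φ = cos(-26.9°) = 0.892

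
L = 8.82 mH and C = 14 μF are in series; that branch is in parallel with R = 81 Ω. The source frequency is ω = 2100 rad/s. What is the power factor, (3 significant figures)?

0.188

X_L = ωL = 18.5 Ω
X_C = 1/(ωC) = 34.0 Ω
Branch 1: Z₁ = R = 81.0 Ω
Branch 2 (series LC): Z₂ = j(X_L − X_C) = −j15.5 Ω
Parallel: Z = Z₁Z₂/(Z₁+Z₂), |Z| = 15.2 Ω, ∠Z = -79.2°
cos φ = cos(-79.2°) = 0.188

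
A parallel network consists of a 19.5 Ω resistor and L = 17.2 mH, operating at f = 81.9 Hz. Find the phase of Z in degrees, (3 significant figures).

65.6°

ω = 2πf = 514.6 rad/s
X_L = ωL = 8.85 Ω
Parallel: admittances add. Y = 1/R + 1/(jωL)
Y = (0.0513 − j0.113) S
|Y| = 0.124 S → |Z| = 1/|Y| = 8.06 Ω, ∠Z = −∠Y = 65.6°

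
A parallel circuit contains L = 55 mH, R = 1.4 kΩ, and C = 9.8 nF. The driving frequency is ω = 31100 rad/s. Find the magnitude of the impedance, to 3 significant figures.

X_L = ωL = 1710 Ω
X_C = 1/(ωC) = 3280 Ω
Parallel: admittances add. Y = 1/R + 1/(jωL) + jωC
Y = (0.000714 − j0.000280) S
|Y| = 0.000767 S → |Z| = 1/|Y| = 1300 Ω, ∠Z = −∠Y = 21.4°

1300 Ω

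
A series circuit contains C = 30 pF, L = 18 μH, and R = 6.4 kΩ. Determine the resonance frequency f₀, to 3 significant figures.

6.85 MHz

ω₀ = 1/√(LC) = 1/√(1.8e-05 × 3e-11) = 4.303e+07 rad/s
f₀ = ω₀/(2π) = 6.85 MHz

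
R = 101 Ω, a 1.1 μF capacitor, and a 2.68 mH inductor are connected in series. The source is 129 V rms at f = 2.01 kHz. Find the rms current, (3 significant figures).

1.19 A

ω = 2πf = 12630 rad/s
X_L = ωL = 33.8 Ω
X_C = 1/(ωC) = 72.0 Ω
Net reactance X = X_L − X_C = -38.1 Ω
Z = 101 − j38.1 Ω
|Z| = √(101² + 38.1²) = 108 Ω
I = V/|Z| = 129/108 = 1.19 A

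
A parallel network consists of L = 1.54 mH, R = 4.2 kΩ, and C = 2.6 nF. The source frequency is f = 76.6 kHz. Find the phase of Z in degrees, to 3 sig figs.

ω = 2πf = 481300 rad/s
X_L = ωL = 741 Ω
X_C = 1/(ωC) = 799 Ω
Parallel: admittances add. Y = 1/R + 1/(jωL) + jωC
Y = (0.000238 − j9.78e-05) S
|Y| = 0.000257 S → |Z| = 1/|Y| = 3880 Ω, ∠Z = −∠Y = 22.3°

22.3°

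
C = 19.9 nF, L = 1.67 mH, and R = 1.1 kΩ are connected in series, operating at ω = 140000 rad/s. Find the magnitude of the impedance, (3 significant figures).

1110 Ω

X_L = ωL = 234 Ω
X_C = 1/(ωC) = 359 Ω
Net reactance X = X_L − X_C = -125 Ω
Z = 1100 − j125 Ω
|Z| = √(1100² + 125²) = 1110 Ω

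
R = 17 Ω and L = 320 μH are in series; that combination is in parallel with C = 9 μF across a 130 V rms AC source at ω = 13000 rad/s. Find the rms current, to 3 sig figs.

X_L = ωL = 4.16 Ω
X_C = 1/(ωC) = 8.55 Ω
Branch 1 (R+jX_L): Z₁ = 17.0 + j4.16 Ω, |Z₁| = 17.5 Ω
Branch 2 (−jX_C): Z₂ = −j8.55 Ω
Parallel: Z = Z₁Z₂/(Z₁+Z₂), |Z| = 8.52 Ω, ∠Z = -61.8°
I = V/|Z| = 130/8.52 = 15.3 A

15.3 A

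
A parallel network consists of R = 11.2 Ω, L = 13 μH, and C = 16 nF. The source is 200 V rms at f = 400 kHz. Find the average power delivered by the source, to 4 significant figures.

3.571 kW

ω = 2πf = 2.513e+06 rad/s
X_L = ωL = 32.67 Ω
X_C = 1/(ωC) = 24.87 Ω
Parallel: admittances add. Y = 1/R + 1/(jωL) + jωC
Y = (0.08929 + j0.009606) S
|Y| = 0.08980 S → |Z| = 1/|Y| = 11.14 Ω, ∠Z = −∠Y = -6.140°
I = V/|Z| = 17.96 A
P = VI cos φ = 200 × 17.96 × cos(-6.140°) = 3.571 kW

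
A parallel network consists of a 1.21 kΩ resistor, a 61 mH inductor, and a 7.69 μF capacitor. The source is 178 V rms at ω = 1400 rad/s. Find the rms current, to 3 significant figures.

223 mA

X_L = ωL = 85.4 Ω
X_C = 1/(ωC) = 92.9 Ω
Parallel: admittances add. Y = 1/R + 1/(jωL) + jωC
Y = (0.000826 − j0.000944) S
|Y| = 0.00125 S → |Z| = 1/|Y| = 797 Ω, ∠Z = −∠Y = 48.8°
I = V/|Z| = 178/797 = 223 mA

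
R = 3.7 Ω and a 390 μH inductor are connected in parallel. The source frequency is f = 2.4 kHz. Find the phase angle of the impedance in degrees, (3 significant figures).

ω = 2πf = 15080 rad/s
X_L = ωL = 5.88 Ω
Parallel: admittances add. Y = 1/R + 1/(jωL)
Y = (0.270 − j0.170) S
|Y| = 0.319 S → |Z| = 1/|Y| = 3.13 Ω, ∠Z = −∠Y = 32.2°

32.2°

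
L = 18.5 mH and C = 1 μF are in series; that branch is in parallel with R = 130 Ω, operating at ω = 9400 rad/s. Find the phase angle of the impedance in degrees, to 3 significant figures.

62.6°

X_L = ωL = 174 Ω
X_C = 1/(ωC) = 106 Ω
Branch 1: Z₁ = R = 130 Ω
Branch 2 (series LC): Z₂ = j(X_L − X_C) = j67.5 Ω
Parallel: Z = Z₁Z₂/(Z₁+Z₂), |Z| = 59.9 Ω, ∠Z = 62.6°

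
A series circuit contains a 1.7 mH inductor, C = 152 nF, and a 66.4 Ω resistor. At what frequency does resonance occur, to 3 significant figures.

ω₀ = 1/√(LC) = 1/√(0.0017 × 1.52e-07) = 62210 rad/s
f₀ = ω₀/(2π) = 9.90 kHz

9.90 kHz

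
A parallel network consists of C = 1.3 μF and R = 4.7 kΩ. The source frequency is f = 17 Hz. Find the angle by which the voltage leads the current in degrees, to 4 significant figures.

ω = 2πf = 106.8 rad/s
X_C = 1/(ωC) = 7202 Ω
Parallel: admittances add. Y = 1/R + jωC
Y = (0.0002128 + j0.0001389) S
|Y| = 0.0002541 S → |Z| = 1/|Y| = 3936 Ω, ∠Z = −∠Y = -33.13°

-33.13°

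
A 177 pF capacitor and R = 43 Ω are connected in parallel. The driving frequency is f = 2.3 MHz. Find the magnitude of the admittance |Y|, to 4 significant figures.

ω = 2πf = 1.445e+07 rad/s
X_C = 1/(ωC) = 390.9 Ω
Parallel: admittances add. Y = 1/R + jωC
Y = (0.02326 + j0.002558) S
|Y| = 0.02340 S → |Z| = 1/|Y| = 42.74 Ω, ∠Z = −∠Y = -6.277°

23.40 mS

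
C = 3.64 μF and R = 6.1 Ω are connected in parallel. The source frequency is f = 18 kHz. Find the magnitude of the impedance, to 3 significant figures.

ω = 2πf = 113100 rad/s
X_C = 1/(ωC) = 2.43 Ω
Parallel: admittances add. Y = 1/R + jωC
Y = (0.164 + j0.412) S
|Y| = 0.443 S → |Z| = 1/|Y| = 2.26 Ω, ∠Z = −∠Y = -68.3°

2.26 Ω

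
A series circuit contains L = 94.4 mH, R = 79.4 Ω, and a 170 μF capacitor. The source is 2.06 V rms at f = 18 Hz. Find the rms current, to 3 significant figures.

23.0 mA

ω = 2πf = 113.1 rad/s
X_L = ωL = 10.7 Ω
X_C = 1/(ωC) = 52.0 Ω
Net reactance X = X_L − X_C = -41.3 Ω
Z = 79.4 − j41.3 Ω
|Z| = √(79.4² + 41.3²) = 89.5 Ω
I = V/|Z| = 2.06/89.5 = 23.0 mA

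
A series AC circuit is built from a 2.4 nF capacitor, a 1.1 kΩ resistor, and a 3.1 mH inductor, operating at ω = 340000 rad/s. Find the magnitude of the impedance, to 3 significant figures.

X_L = ωL = 1050 Ω
X_C = 1/(ωC) = 1230 Ω
Net reactance X = X_L − X_C = -171 Ω
Z = 1100 − j171 Ω
|Z| = √(1100² + 171²) = 1110 Ω

1110 Ω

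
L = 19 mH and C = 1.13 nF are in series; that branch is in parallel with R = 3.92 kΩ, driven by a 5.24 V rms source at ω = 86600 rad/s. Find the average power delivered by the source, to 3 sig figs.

X_L = ωL = 1650 Ω
X_C = 1/(ωC) = 10200 Ω
Branch 1: Z₁ = R = 3920 Ω
Branch 2 (series LC): Z₂ = j(X_L − X_C) = −j8570 Ω
Parallel: Z = Z₁Z₂/(Z₁+Z₂), |Z| = 3570 Ω, ∠Z = -24.6°
I = V/|Z| = 1.47 mA
P = VI cos φ = 5.24 × 0.00147 × cos(-24.6°) = 7.00 mW

7.00 mW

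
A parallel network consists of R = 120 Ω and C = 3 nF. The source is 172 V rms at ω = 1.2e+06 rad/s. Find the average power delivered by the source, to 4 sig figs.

246.5 W

X_C = 1/(ωC) = 277.8 Ω
Parallel: admittances add. Y = 1/R + jωC
Y = (0.008333 + j0.003600) S
|Y| = 0.009078 S → |Z| = 1/|Y| = 110.2 Ω, ∠Z = −∠Y = -23.36°
I = V/|Z| = 1.561 A
P = VI cos φ = 172 × 1.561 × cos(-23.36°) = 246.5 W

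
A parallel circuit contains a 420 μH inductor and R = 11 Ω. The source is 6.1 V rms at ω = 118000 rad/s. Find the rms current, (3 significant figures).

568 mA

X_L = ωL = 49.6 Ω
Parallel: admittances add. Y = 1/R + 1/(jωL)
Y = (0.0909 − j0.0202) S
|Y| = 0.0931 S → |Z| = 1/|Y| = 10.7 Ω, ∠Z = −∠Y = 12.5°
I = V/|Z| = 6.1/10.7 = 568 mA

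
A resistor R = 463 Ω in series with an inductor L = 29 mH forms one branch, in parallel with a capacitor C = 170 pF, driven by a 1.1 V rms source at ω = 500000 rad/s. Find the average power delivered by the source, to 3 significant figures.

X_L = ωL = 14500 Ω
X_C = 1/(ωC) = 11800 Ω
Branch 1 (R+jX_L): Z₁ = 463 + j14500 Ω, |Z₁| = 14500 Ω
Branch 2 (−jX_C): Z₂ = −j11800 Ω
Parallel: Z = Z₁Z₂/(Z₁+Z₂), |Z| = 61500 Ω, ∠Z = -82.2°
I = V/|Z| = 17.9 μA
P = VI cos φ = 1.1 × 1.79e-05 × cos(-82.2°) = 2.66 μW

2.66 μW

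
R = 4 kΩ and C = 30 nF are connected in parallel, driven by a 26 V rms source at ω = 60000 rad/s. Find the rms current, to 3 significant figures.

X_C = 1/(ωC) = 556 Ω
Parallel: admittances add. Y = 1/R + jωC
Y = (0.000250 + j0.00180) S
|Y| = 0.00182 S → |Z| = 1/|Y| = 550 Ω, ∠Z = −∠Y = -82.1°
I = V/|Z| = 26/550 = 47.2 mA

47.2 mA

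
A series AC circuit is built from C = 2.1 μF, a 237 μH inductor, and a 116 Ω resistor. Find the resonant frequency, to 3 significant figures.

ω₀ = 1/√(LC) = 1/√(0.000237 × 2.1e-06) = 44820 rad/s
f₀ = ω₀/(2π) = 7.13 kHz

7.13 kHz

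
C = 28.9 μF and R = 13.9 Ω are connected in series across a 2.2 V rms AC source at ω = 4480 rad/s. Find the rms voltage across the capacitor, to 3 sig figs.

X_C = 1/(ωC) = 7.72 Ω
Z = 13.9 − j7.72 Ω
|Z| = √(13.9² + 7.72²) = 15.9 Ω
I = V/|Z| = 138 mA
V_C = I·|Z_C| = 0.138 × 7.72 = 1.07 V

1.07 V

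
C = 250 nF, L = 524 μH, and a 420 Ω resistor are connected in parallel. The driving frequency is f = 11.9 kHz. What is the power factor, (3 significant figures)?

0.329

ω = 2πf = 74770 rad/s
X_L = ωL = 39.2 Ω
X_C = 1/(ωC) = 53.5 Ω
Parallel: admittances add. Y = 1/R + 1/(jωL) + jωC
Y = (0.00238 − j0.00683) S
|Y| = 0.00723 S → |Z| = 1/|Y| = 138 Ω, ∠Z = −∠Y = 70.8°
cos φ = cos(70.8°) = 0.329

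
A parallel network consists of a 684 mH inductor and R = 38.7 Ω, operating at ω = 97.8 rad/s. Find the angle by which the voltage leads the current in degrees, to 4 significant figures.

30.05°

X_L = ωL = 66.90 Ω
Parallel: admittances add. Y = 1/R + 1/(jωL)
Y = (0.02584 − j0.01495) S
|Y| = 0.02985 S → |Z| = 1/|Y| = 33.50 Ω, ∠Z = −∠Y = 30.05°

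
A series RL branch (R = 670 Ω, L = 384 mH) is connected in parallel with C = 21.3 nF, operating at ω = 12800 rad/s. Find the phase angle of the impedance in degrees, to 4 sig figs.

X_L = ωL = 4915 Ω
X_C = 1/(ωC) = 3668 Ω
Branch 1 (R+jX_L): Z₁ = 670.0 + j4915 Ω, |Z₁| = 4961 Ω
Branch 2 (−jX_C): Z₂ = −j3668 Ω
Parallel: Z = Z₁Z₂/(Z₁+Z₂), |Z| = 12850 Ω, ∠Z = -69.52°

-69.52°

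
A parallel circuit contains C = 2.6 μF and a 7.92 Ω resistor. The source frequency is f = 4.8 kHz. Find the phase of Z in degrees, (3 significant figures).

ω = 2πf = 30160 rad/s
X_C = 1/(ωC) = 12.8 Ω
Parallel: admittances add. Y = 1/R + jωC
Y = (0.126 + j0.0784) S
|Y| = 0.149 S → |Z| = 1/|Y| = 6.73 Ω, ∠Z = −∠Y = -31.8°

-31.8°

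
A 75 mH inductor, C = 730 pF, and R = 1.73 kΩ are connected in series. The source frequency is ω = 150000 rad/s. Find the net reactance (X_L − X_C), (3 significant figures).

X_L = ωL = 11200 Ω
X_C = 1/(ωC) = 9130 Ω
X = 11200 − 9130 = 2120 Ω

2120 Ω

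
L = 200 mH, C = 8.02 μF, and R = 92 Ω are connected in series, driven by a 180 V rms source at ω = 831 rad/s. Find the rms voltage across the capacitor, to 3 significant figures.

289 V

X_L = ωL = 166 Ω
X_C = 1/(ωC) = 150 Ω
Net reactance X = X_L − X_C = 16.2 Ω
Z = 92.0 + j16.2 Ω
|Z| = √(92.0² + 16.2²) = 93.4 Ω
I = V/|Z| = 1.93 A
V_C = I·|Z_C| = 1.93 × 150 = 289 V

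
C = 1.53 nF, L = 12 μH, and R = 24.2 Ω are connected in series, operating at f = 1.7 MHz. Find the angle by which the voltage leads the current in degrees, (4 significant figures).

ω = 2πf = 1.068e+07 rad/s
X_L = ωL = 128.2 Ω
X_C = 1/(ωC) = 61.19 Ω
Net reactance X = X_L − X_C = 66.99 Ω
Z = 24.20 + j66.99 Ω
|Z| = √(24.20² + 66.99²) = 71.22 Ω
∠Z = arctan(66.99/24.20) = 70.14°

70.14°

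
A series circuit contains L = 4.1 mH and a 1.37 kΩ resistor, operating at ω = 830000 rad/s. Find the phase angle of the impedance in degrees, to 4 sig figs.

X_L = ωL = 3403 Ω
Z = 1370 + j3403 Ω
|Z| = √(1370² + 3403²) = 3668 Ω
∠Z = arctan(3403/1370) = 68.07°

68.07°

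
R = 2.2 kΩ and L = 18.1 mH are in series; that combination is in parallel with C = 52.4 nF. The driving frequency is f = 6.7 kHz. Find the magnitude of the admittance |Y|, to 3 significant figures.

2.10 mS

ω = 2πf = 42100 rad/s
X_L = ωL = 762 Ω
X_C = 1/(ωC) = 453 Ω
Branch 1 (R+jX_L): Z₁ = 2200 + j762 Ω, |Z₁| = 2330 Ω
Branch 2 (−jX_C): Z₂ = −j453 Ω
Parallel: Z = Z₁Z₂/(Z₁+Z₂), |Z| = 475 Ω, ∠Z = -78.9°
|Y| = 1/|Z| = 2.10 mS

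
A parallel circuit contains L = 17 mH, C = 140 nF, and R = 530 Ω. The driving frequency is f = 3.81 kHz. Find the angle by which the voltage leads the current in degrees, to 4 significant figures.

-25.36°

ω = 2πf = 23940 rad/s
X_L = ωL = 407.0 Ω
X_C = 1/(ωC) = 298.4 Ω
Parallel: admittances add. Y = 1/R + 1/(jωL) + jωC
Y = (0.001887 + j0.0008942) S
|Y| = 0.002088 S → |Z| = 1/|Y| = 478.9 Ω, ∠Z = −∠Y = -25.36°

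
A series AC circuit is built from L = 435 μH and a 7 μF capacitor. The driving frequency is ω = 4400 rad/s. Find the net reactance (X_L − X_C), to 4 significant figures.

X_L = ωL = 1.914 Ω
X_C = 1/(ωC) = 32.47 Ω
X = 1.914 − 32.47 = -30.55 Ω

-30.55 Ω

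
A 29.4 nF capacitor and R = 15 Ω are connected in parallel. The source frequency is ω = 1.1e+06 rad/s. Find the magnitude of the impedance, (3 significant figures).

X_C = 1/(ωC) = 30.9 Ω
Parallel: admittances add. Y = 1/R + jωC
Y = (0.0667 + j0.0323) S
|Y| = 0.0741 S → |Z| = 1/|Y| = 13.5 Ω, ∠Z = −∠Y = -25.9°

13.5 Ω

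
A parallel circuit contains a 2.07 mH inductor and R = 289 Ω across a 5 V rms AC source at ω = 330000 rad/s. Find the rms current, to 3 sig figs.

X_L = ωL = 683 Ω
Parallel: admittances add. Y = 1/R + 1/(jωL)
Y = (0.00346 − j0.00146) S
|Y| = 0.00376 S → |Z| = 1/|Y| = 266 Ω, ∠Z = −∠Y = 22.9°
I = V/|Z| = 5/266 = 18.8 mA

18.8 mA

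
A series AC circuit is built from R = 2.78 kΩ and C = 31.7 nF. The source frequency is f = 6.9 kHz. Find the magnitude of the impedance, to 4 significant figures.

2874 Ω

ω = 2πf = 43350 rad/s
X_C = 1/(ωC) = 727.6 Ω
Z = 2780 − j727.6 Ω
|Z| = √(2780² + 727.6²) = 2874 Ω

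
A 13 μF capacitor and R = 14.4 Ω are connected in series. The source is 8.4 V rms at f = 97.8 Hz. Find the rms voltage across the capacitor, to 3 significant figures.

8.34 V

ω = 2πf = 614.5 rad/s
X_C = 1/(ωC) = 125 Ω
Z = 14.4 − j125 Ω
|Z| = √(14.4² + 125²) = 126 Ω
I = V/|Z| = 66.7 mA
V_C = I·|Z_C| = 0.0667 × 125 = 8.34 V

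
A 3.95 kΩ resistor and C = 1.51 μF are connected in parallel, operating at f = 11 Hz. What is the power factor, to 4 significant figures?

ω = 2πf = 69.12 rad/s
X_C = 1/(ωC) = 9582 Ω
Parallel: admittances add. Y = 1/R + jωC
Y = (0.0002532 + j0.0001044) S
|Y| = 0.0002738 S → |Z| = 1/|Y| = 3652 Ω, ∠Z = −∠Y = -22.40°
cos φ = cos(-22.40°) = 0.9245

0.9245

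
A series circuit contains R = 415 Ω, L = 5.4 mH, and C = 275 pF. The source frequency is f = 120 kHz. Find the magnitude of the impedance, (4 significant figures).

ω = 2πf = 754000 rad/s
X_L = ωL = 4072 Ω
X_C = 1/(ωC) = 4823 Ω
Net reactance X = X_L − X_C = -751.4 Ω
Z = 415.0 − j751.4 Ω
|Z| = √(415.0² + 751.4²) = 858.4 Ω

858.4 Ω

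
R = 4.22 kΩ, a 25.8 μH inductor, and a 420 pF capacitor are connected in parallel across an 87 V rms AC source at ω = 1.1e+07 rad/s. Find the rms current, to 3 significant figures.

97.6 mA

X_L = ωL = 284 Ω
X_C = 1/(ωC) = 216 Ω
Parallel: admittances add. Y = 1/R + 1/(jωL) + jωC
Y = (0.000237 + j0.00110) S
|Y| = 0.00112 S → |Z| = 1/|Y| = 891 Ω, ∠Z = −∠Y = -77.8°
I = V/|Z| = 87/891 = 97.6 mA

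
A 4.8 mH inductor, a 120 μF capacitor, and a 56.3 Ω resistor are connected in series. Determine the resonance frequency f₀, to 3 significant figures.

ω₀ = 1/√(LC) = 1/√(0.0048 × 0.00012) = 1318 rad/s
f₀ = ω₀/(2π) = 210 Hz

210 Hz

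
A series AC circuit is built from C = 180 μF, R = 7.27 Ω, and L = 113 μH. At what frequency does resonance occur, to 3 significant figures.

1.12 kHz

ω₀ = 1/√(LC) = 1/√(0.000113 × 0.00018) = 7012 rad/s
f₀ = ω₀/(2π) = 1.12 kHz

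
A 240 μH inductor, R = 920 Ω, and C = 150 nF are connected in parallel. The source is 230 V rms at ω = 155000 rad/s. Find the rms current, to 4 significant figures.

X_L = ωL = 37.20 Ω
X_C = 1/(ωC) = 43.01 Ω
Parallel: admittances add. Y = 1/R + 1/(jωL) + jωC
Y = (0.001087 − j0.003632) S
|Y| = 0.003791 S → |Z| = 1/|Y| = 263.8 Ω, ∠Z = −∠Y = 73.34°
I = V/|Z| = 230/263.8 = 871.9 mA

871.9 mA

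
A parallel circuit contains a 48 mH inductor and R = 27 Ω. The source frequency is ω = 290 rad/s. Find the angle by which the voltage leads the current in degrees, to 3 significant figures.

X_L = ωL = 13.9 Ω
Parallel: admittances add. Y = 1/R + 1/(jωL)
Y = (0.0370 − j0.0718) S
|Y| = 0.0808 S → |Z| = 1/|Y| = 12.4 Ω, ∠Z = −∠Y = 62.7°

62.7°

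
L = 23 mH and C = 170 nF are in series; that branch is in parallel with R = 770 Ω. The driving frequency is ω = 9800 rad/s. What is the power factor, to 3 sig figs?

0.438

X_L = ωL = 225 Ω
X_C = 1/(ωC) = 600 Ω
Branch 1: Z₁ = R = 770 Ω
Branch 2 (series LC): Z₂ = j(X_L − X_C) = −j375 Ω
Parallel: Z = Z₁Z₂/(Z₁+Z₂), |Z| = 337 Ω, ∠Z = -64.0°
cos φ = cos(-64.0°) = 0.438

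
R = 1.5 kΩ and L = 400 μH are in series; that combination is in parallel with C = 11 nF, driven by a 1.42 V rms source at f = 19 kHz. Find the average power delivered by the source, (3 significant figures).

ω = 2πf = 119400 rad/s
X_L = ωL = 47.8 Ω
X_C = 1/(ωC) = 762 Ω
Branch 1 (R+jX_L): Z₁ = 1500 + j47.8 Ω, |Z₁| = 1500 Ω
Branch 2 (−jX_C): Z₂ = −j762 Ω
Parallel: Z = Z₁Z₂/(Z₁+Z₂), |Z| = 688 Ω, ∠Z = -62.7°
I = V/|Z| = 2.06 mA
P = VI cos φ = 1.42 × 0.00206 × cos(-62.7°) = 1.34 mW

1.34 mW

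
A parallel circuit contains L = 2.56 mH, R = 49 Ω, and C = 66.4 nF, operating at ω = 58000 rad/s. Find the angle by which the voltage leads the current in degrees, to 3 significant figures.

X_L = ωL = 148 Ω
X_C = 1/(ωC) = 260 Ω
Parallel: admittances add. Y = 1/R + 1/(jωL) + jωC
Y = (0.0204 − j0.00288) S
|Y| = 0.0206 S → |Z| = 1/|Y| = 48.5 Ω, ∠Z = −∠Y = 8.04°

8.04°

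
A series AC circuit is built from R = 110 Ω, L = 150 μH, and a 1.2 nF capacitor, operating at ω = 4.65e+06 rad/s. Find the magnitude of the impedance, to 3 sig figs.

X_L = ωL = 697 Ω
X_C = 1/(ωC) = 179 Ω
Net reactance X = X_L − X_C = 518 Ω
Z = 110 + j518 Ω
|Z| = √(110² + 518²) = 530 Ω

530 Ω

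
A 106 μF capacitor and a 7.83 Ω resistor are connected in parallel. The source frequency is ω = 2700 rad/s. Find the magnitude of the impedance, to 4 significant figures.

3.191 Ω

X_C = 1/(ωC) = 3.494 Ω
Parallel: admittances add. Y = 1/R + jωC
Y = (0.1277 + j0.2862) S
|Y| = 0.3134 S → |Z| = 1/|Y| = 3.191 Ω, ∠Z = −∠Y = -65.95°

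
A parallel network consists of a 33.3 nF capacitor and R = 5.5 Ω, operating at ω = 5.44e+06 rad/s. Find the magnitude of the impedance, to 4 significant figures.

X_C = 1/(ωC) = 5.520 Ω
Parallel: admittances add. Y = 1/R + jωC
Y = (0.1818 + j0.1812) S
|Y| = 0.2567 S → |Z| = 1/|Y| = 3.896 Ω, ∠Z = −∠Y = -44.89°

3.896 Ω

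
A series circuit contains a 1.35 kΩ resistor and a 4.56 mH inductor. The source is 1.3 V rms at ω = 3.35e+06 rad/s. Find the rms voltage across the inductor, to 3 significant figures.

X_L = ωL = 15300 Ω
Z = 1350 + j15300 Ω
|Z| = √(1350² + 15300²) = 15300 Ω
I = V/|Z| = 84.8 μA
V_L = I·|Z_L| = 8.48e-05 × 15300 = 1.29 V

1.29 V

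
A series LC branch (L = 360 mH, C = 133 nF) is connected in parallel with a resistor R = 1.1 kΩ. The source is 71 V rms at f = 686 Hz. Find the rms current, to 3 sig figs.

374 mA

ω = 2πf = 4310 rad/s
X_L = ωL = 1550 Ω
X_C = 1/(ωC) = 1740 Ω
Branch 1: Z₁ = R = 1100 Ω
Branch 2 (series LC): Z₂ = j(X_L − X_C) = −j193 Ω
Parallel: Z = Z₁Z₂/(Z₁+Z₂), |Z| = 190 Ω, ∠Z = -80.1°
I = V/|Z| = 71/190 = 374 mA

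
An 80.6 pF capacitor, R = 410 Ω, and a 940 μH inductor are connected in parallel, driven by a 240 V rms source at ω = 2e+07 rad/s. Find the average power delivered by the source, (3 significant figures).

140 W

X_L = ωL = 18800 Ω
X_C = 1/(ωC) = 620 Ω
Parallel: admittances add. Y = 1/R + 1/(jωL) + jωC
Y = (0.00244 + j0.00156) S
|Y| = 0.00289 S → |Z| = 1/|Y| = 345 Ω, ∠Z = −∠Y = -32.6°
I = V/|Z| = 695 mA
P = VI cos φ = 240 × 0.695 × cos(-32.6°) = 140 W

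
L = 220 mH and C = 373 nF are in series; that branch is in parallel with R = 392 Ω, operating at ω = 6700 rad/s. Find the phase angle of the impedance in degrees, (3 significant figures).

20.1°

X_L = ωL = 1470 Ω
X_C = 1/(ωC) = 400 Ω
Branch 1: Z₁ = R = 392 Ω
Branch 2 (series LC): Z₂ = j(X_L − X_C) = j1070 Ω
Parallel: Z = Z₁Z₂/(Z₁+Z₂), |Z| = 368 Ω, ∠Z = 20.1°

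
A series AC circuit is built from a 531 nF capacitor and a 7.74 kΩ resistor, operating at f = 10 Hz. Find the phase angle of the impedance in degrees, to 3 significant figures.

ω = 2πf = 62.83 rad/s
X_C = 1/(ωC) = 30000 Ω
Z = 7740 − j30000 Ω
|Z| = √(7740² + 30000²) = 31000 Ω
∠Z = arctan(-30000/7740) = -75.5°

-75.5°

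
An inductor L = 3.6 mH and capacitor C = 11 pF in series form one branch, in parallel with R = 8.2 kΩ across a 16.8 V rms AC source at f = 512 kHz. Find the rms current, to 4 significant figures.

2.283 mA

ω = 2πf = 3.217e+06 rad/s
X_L = ωL = 11580 Ω
X_C = 1/(ωC) = 28260 Ω
Branch 1: Z₁ = R = 8200 Ω
Branch 2 (series LC): Z₂ = j(X_L − X_C) = −j16680 Ω
Parallel: Z = Z₁Z₂/(Z₁+Z₂), |Z| = 7359 Ω, ∠Z = -26.18°
I = V/|Z| = 16.8/7359 = 2.283 mA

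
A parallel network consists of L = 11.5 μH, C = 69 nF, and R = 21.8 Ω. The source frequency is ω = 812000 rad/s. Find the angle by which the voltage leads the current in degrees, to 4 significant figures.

48.06°

X_L = ωL = 9.338 Ω
X_C = 1/(ωC) = 17.85 Ω
Parallel: admittances add. Y = 1/R + 1/(jωL) + jωC
Y = (0.04587 − j0.05106) S
|Y| = 0.06864 S → |Z| = 1/|Y| = 14.57 Ω, ∠Z = −∠Y = 48.06°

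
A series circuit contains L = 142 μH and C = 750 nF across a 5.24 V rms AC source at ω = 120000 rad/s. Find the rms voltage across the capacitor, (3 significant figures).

X_L = ωL = 17.0 Ω
X_C = 1/(ωC) = 11.1 Ω
Net reactance X = X_L − X_C = 5.93 Ω
Z = j5.93 Ω
|Z| = √(0² + 5.93²) = 5.93 Ω
I = V/|Z| = 884 mA
V_C = I·|Z_C| = 0.884 × 11.1 = 9.82 V

9.82 V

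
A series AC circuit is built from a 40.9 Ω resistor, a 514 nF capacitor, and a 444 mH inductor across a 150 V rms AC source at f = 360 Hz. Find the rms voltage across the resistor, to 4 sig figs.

ω = 2πf = 2262 rad/s
X_L = ωL = 1004 Ω
X_C = 1/(ωC) = 860.1 Ω
Net reactance X = X_L − X_C = 144.2 Ω
Z = 40.90 + j144.2 Ω
|Z| = √(40.90² + 144.2²) = 149.9 Ω
I = V/|Z| = 1.001 A
V_R = I·|Z_R| = 1.001 × 40.90 = 40.93 V

40.93 V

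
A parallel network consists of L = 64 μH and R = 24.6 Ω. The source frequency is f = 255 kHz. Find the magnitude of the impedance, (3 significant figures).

23.9 Ω

ω = 2πf = 1.602e+06 rad/s
X_L = ωL = 103 Ω
Parallel: admittances add. Y = 1/R + 1/(jωL)
Y = (0.0407 − j0.00975) S
|Y| = 0.0418 S → |Z| = 1/|Y| = 23.9 Ω, ∠Z = −∠Y = 13.5°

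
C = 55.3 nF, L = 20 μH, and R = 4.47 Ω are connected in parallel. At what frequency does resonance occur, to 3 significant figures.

ω₀ = 1/√(LC) = 1/√(2e-05 × 5.53e-08) = 950900 rad/s
f₀ = ω₀/(2π) = 151 kHz

151 kHz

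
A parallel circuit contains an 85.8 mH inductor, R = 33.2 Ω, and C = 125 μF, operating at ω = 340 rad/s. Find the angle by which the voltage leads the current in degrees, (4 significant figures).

-15.27°

X_L = ωL = 29.17 Ω
X_C = 1/(ωC) = 23.53 Ω
Parallel: admittances add. Y = 1/R + 1/(jωL) + jωC
Y = (0.03012 + j0.008221) S
|Y| = 0.03122 S → |Z| = 1/|Y| = 32.03 Ω, ∠Z = −∠Y = -15.27°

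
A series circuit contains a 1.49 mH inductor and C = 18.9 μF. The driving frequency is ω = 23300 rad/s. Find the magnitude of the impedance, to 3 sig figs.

X_L = ωL = 34.7 Ω
X_C = 1/(ωC) = 2.27 Ω
Net reactance X = X_L − X_C = 32.4 Ω
Z = j32.4 Ω
|Z| = √(0² + 32.4²) = 32.4 Ω

32.4 Ω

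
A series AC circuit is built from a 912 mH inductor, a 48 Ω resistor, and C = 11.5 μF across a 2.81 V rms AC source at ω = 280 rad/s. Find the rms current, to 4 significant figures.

38.41 mA

X_L = ωL = 255.4 Ω
X_C = 1/(ωC) = 310.6 Ω
Net reactance X = X_L − X_C = -55.20 Ω
Z = 48.00 − j55.20 Ω
|Z| = √(48.00² + 55.20²) = 73.15 Ω
I = V/|Z| = 2.81/73.15 = 38.41 mA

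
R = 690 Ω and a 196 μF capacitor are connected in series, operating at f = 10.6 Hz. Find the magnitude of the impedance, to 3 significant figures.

694 Ω

ω = 2πf = 66.60 rad/s
X_C = 1/(ωC) = 76.6 Ω
Z = 690 − j76.6 Ω
|Z| = √(690² + 76.6²) = 694 Ω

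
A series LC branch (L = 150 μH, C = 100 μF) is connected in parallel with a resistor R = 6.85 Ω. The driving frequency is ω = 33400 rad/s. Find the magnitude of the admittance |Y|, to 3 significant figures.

X_L = ωL = 5.01 Ω
X_C = 1/(ωC) = 0.299 Ω
Branch 1: Z₁ = R = 6.85 Ω
Branch 2 (series LC): Z₂ = j(X_L − X_C) = j4.71 Ω
Parallel: Z = Z₁Z₂/(Z₁+Z₂), |Z| = 3.88 Ω, ∠Z = 55.5°
|Y| = 1/|Z| = 258 mS

258 mS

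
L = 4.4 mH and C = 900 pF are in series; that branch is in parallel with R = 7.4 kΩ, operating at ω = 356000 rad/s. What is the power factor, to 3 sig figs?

X_L = ωL = 1570 Ω
X_C = 1/(ωC) = 3120 Ω
Branch 1: Z₁ = R = 7400 Ω
Branch 2 (series LC): Z₂ = j(X_L − X_C) = −j1550 Ω
Parallel: Z = Z₁Z₂/(Z₁+Z₂), |Z| = 1520 Ω, ∠Z = -78.1°
cos φ = cos(-78.1°) = 0.206

0.206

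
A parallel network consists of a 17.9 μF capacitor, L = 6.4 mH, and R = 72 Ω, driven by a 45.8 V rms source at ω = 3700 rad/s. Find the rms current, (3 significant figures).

X_L = ωL = 23.7 Ω
X_C = 1/(ωC) = 15.1 Ω
Parallel: admittances add. Y = 1/R + 1/(jωL) + jωC
Y = (0.0139 + j0.0240) S
|Y| = 0.0277 S → |Z| = 1/|Y| = 36.1 Ω, ∠Z = −∠Y = -59.9°
I = V/|Z| = 45.8/36.1 = 1.27 A

1.27 A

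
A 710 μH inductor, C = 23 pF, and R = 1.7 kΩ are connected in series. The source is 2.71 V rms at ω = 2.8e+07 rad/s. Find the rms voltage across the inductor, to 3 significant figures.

2.93 V

X_L = ωL = 19900 Ω
X_C = 1/(ωC) = 1550 Ω
Net reactance X = X_L − X_C = 18300 Ω
Z = 1700 + j18300 Ω
|Z| = √(1700² + 18300²) = 18400 Ω
I = V/|Z| = 147 μA
V_L = I·|Z_L| = 0.000147 × 19900 = 2.93 V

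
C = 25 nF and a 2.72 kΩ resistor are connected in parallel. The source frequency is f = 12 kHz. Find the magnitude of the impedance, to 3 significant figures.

521 Ω

ω = 2πf = 75400 rad/s
X_C = 1/(ωC) = 531 Ω
Parallel: admittances add. Y = 1/R + jωC
Y = (0.000368 + j0.00188) S
|Y| = 0.00192 S → |Z| = 1/|Y| = 521 Ω, ∠Z = −∠Y = -79.0°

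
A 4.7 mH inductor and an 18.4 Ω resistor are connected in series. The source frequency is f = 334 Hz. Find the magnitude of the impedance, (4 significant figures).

20.88 Ω

ω = 2πf = 2099 rad/s
X_L = ωL = 9.863 Ω
Z = 18.40 + j9.863 Ω
|Z| = √(18.40² + 9.863²) = 20.88 Ω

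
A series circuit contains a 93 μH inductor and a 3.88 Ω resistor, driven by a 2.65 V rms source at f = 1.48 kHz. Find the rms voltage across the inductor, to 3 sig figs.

0.577 V

ω = 2πf = 9299 rad/s
X_L = ωL = 0.865 Ω
Z = 3.88 + j0.865 Ω
|Z| = √(3.88² + 0.865²) = 3.98 Ω
I = V/|Z| = 667 mA
V_L = I·|Z_L| = 0.667 × 0.865 = 0.577 V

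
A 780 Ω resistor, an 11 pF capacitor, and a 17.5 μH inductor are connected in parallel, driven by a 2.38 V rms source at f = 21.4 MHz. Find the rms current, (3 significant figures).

ω = 2πf = 1.345e+08 rad/s
X_L = ωL = 2350 Ω
X_C = 1/(ωC) = 676 Ω
Parallel: admittances add. Y = 1/R + 1/(jωL) + jωC
Y = (0.00128 + j0.00105) S
|Y| = 0.00166 S → |Z| = 1/|Y| = 603 Ω, ∠Z = −∠Y = -39.4°
I = V/|Z| = 2.38/603 = 3.95 mA

3.95 mA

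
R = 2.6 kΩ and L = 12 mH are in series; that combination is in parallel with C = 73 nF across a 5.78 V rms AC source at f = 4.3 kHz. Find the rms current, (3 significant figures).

11.3 mA

ω = 2πf = 27020 rad/s
X_L = ωL = 324 Ω
X_C = 1/(ωC) = 507 Ω
Branch 1 (R+jX_L): Z₁ = 2600 + j324 Ω, |Z₁| = 2620 Ω
Branch 2 (−jX_C): Z₂ = −j507 Ω
Parallel: Z = Z₁Z₂/(Z₁+Z₂), |Z| = 510 Ω, ∠Z = -78.9°
I = V/|Z| = 5.78/510 = 11.3 mA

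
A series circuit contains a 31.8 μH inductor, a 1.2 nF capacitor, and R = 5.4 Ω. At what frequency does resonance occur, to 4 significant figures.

814.7 kHz

ω₀ = 1/√(LC) = 1/√(3.18e-05 × 1.2e-09) = 5.119e+06 rad/s
f₀ = ω₀/(2π) = 814.7 kHz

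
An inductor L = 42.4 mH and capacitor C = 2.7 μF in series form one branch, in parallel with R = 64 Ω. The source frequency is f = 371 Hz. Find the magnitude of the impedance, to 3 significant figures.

43.8 Ω

ω = 2πf = 2331 rad/s
X_L = ωL = 98.8 Ω
X_C = 1/(ωC) = 159 Ω
Branch 1: Z₁ = R = 64.0 Ω
Branch 2 (series LC): Z₂ = j(X_L − X_C) = −j60.0 Ω
Parallel: Z = Z₁Z₂/(Z₁+Z₂), |Z| = 43.8 Ω, ∠Z = -46.8°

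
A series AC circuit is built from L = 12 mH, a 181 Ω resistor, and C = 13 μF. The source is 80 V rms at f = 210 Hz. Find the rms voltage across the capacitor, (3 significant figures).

ω = 2πf = 1319 rad/s
X_L = ωL = 15.8 Ω
X_C = 1/(ωC) = 58.3 Ω
Net reactance X = X_L − X_C = -42.5 Ω
Z = 181 − j42.5 Ω
|Z| = √(181² + 42.5²) = 186 Ω
I = V/|Z| = 430 mA
V_C = I·|Z_C| = 0.430 × 58.3 = 25.1 V

25.1 V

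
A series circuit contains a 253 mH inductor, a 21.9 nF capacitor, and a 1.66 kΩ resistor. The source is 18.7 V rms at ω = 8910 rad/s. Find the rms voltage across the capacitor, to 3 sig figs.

X_L = ωL = 2250 Ω
X_C = 1/(ωC) = 5120 Ω
Net reactance X = X_L − X_C = -2870 Ω
Z = 1660 − j2870 Ω
|Z| = √(1660² + 2870²) = 3320 Ω
I = V/|Z| = 5.64 mA
V_C = I·|Z_C| = 0.00564 × 5120 = 28.9 V

28.9 V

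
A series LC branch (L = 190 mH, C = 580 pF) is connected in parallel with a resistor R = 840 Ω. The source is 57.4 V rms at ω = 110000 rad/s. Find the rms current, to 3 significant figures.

X_L = ωL = 20900 Ω
X_C = 1/(ωC) = 15700 Ω
Branch 1: Z₁ = R = 840 Ω
Branch 2 (series LC): Z₂ = j(X_L − X_C) = j5230 Ω
Parallel: Z = Z₁Z₂/(Z₁+Z₂), |Z| = 829 Ω, ∠Z = 9.13°
I = V/|Z| = 57.4/829 = 69.2 mA

69.2 mA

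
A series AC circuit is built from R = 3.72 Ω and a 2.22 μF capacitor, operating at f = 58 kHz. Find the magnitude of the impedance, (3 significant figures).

3.92 Ω

ω = 2πf = 364400 rad/s
X_C = 1/(ωC) = 1.24 Ω
Z = 3.72 − j1.24 Ω
|Z| = √(3.72² + 1.24²) = 3.92 Ω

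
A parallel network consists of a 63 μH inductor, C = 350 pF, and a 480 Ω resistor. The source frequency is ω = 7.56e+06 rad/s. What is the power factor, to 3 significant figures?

X_L = ωL = 476 Ω
X_C = 1/(ωC) = 378 Ω
Parallel: admittances add. Y = 1/R + 1/(jωL) + jωC
Y = (0.00208 + j0.000546) S
|Y| = 0.00215 S → |Z| = 1/|Y| = 464 Ω, ∠Z = −∠Y = -14.7°
cos φ = cos(-14.7°) = 0.967

0.967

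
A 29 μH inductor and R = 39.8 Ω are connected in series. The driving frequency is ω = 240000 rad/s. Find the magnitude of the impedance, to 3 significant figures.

40.4 Ω

X_L = ωL = 6.96 Ω
Z = 39.8 + j6.96 Ω
|Z| = √(39.8² + 6.96²) = 40.4 Ω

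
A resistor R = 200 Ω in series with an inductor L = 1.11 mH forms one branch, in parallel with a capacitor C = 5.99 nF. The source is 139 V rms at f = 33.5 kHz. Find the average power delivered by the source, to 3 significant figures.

ω = 2πf = 210500 rad/s
X_L = ωL = 234 Ω
X_C = 1/(ωC) = 793 Ω
Branch 1 (R+jX_L): Z₁ = 200 + j234 Ω, |Z₁| = 308 Ω
Branch 2 (−jX_C): Z₂ = −j793 Ω
Parallel: Z = Z₁Z₂/(Z₁+Z₂), |Z| = 411 Ω, ∠Z = 29.8°
I = V/|Z| = 339 mA
P = VI cos φ = 139 × 0.339 × cos(29.8°) = 40.9 W

40.9 W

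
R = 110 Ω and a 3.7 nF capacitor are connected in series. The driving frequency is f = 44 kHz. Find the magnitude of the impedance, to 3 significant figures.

984 Ω

ω = 2πf = 276500 rad/s
X_C = 1/(ωC) = 978 Ω
Z = 110 − j978 Ω
|Z| = √(110² + 978²) = 984 Ω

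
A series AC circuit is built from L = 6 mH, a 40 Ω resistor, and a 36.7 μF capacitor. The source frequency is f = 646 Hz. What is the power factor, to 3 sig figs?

0.915

ω = 2πf = 4059 rad/s
X_L = ωL = 24.4 Ω
X_C = 1/(ωC) = 6.71 Ω
Net reactance X = X_L − X_C = 17.6 Ω
Z = 40.0 + j17.6 Ω
|Z| = √(40.0² + 17.6²) = 43.7 Ω
∠Z = arctan(17.6/40.0) = 23.8°
cos φ = cos(23.8°) = 0.915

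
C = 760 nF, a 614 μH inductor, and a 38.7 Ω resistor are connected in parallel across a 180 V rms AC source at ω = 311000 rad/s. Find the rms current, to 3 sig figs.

41.9 A

X_L = ωL = 191 Ω
X_C = 1/(ωC) = 4.23 Ω
Parallel: admittances add. Y = 1/R + 1/(jωL) + jωC
Y = (0.0258 + j0.231) S
|Y| = 0.233 S → |Z| = 1/|Y| = 4.30 Ω, ∠Z = −∠Y = -83.6°
I = V/|Z| = 180/4.30 = 41.9 A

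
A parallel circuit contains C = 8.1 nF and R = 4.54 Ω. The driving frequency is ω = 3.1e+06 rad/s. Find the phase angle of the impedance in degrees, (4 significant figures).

X_C = 1/(ωC) = 39.82 Ω
Parallel: admittances add. Y = 1/R + jωC
Y = (0.2203 + j0.02511) S
|Y| = 0.2217 S → |Z| = 1/|Y| = 4.511 Ω, ∠Z = −∠Y = -6.504°

-6.504°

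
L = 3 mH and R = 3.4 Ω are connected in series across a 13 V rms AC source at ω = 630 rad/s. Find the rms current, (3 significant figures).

X_L = ωL = 1.89 Ω
Z = 3.40 + j1.89 Ω
|Z| = √(3.40² + 1.89²) = 3.89 Ω
I = V/|Z| = 13/3.89 = 3.34 A

3.34 A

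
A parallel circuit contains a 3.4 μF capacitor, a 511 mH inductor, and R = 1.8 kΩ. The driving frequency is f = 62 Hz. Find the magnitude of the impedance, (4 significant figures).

ω = 2πf = 389.6 rad/s
X_L = ωL = 199.1 Ω
X_C = 1/(ωC) = 755.0 Ω
Parallel: admittances add. Y = 1/R + 1/(jωL) + jωC
Y = (0.0005556 − j0.003699) S
|Y| = 0.003741 S → |Z| = 1/|Y| = 267.3 Ω, ∠Z = −∠Y = 81.46°

267.3 Ω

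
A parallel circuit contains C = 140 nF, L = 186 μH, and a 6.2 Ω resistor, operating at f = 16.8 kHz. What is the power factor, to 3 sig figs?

ω = 2πf = 105600 rad/s
X_L = ωL = 19.6 Ω
X_C = 1/(ωC) = 67.7 Ω
Parallel: admittances add. Y = 1/R + 1/(jωL) + jωC
Y = (0.161 − j0.0362) S
|Y| = 0.165 S → |Z| = 1/|Y| = 6.05 Ω, ∠Z = −∠Y = 12.6°
cos φ = cos(12.6°) = 0.976

0.976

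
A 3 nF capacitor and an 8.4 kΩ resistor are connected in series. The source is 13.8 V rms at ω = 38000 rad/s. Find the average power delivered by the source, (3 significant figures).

X_C = 1/(ωC) = 8770 Ω
Z = 8400 − j8770 Ω
|Z| = √(8400² + 8770²) = 12100 Ω
∠Z = arctan(-8770/8400) = -46.2°
I = V/|Z| = 1.14 mA
P = VI cos φ = 13.8 × 0.00114 × cos(-46.2°) = 10.8 mW

10.8 mW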